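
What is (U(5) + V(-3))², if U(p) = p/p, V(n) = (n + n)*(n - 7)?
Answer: 3721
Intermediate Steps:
V(n) = 2*n*(-7 + n) (V(n) = (2*n)*(-7 + n) = 2*n*(-7 + n))
U(p) = 1
(U(5) + V(-3))² = (1 + 2*(-3)*(-7 - 3))² = (1 + 2*(-3)*(-10))² = (1 + 60)² = 61² = 3721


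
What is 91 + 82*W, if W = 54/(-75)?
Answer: 799/25 ≈ 31.960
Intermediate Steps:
W = -18/25 (W = 54*(-1/75) = -18/25 ≈ -0.72000)
91 + 82*W = 91 + 82*(-18/25) = 91 - 1476/25 = 799/25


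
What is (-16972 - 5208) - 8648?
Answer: -30828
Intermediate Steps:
(-16972 - 5208) - 8648 = -22180 - 8648 = -30828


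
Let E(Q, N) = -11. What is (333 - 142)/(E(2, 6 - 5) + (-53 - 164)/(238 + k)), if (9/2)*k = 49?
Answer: -61120/3799 ≈ -16.088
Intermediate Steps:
k = 98/9 (k = (2/9)*49 = 98/9 ≈ 10.889)
(333 - 142)/(E(2, 6 - 5) + (-53 - 164)/(238 + k)) = (333 - 142)/(-11 + (-53 - 164)/(238 + 98/9)) = 191/(-11 - 217/2240/9) = 191/(-11 - 217*9/2240) = 191/(-11 - 279/320) = 191/(-3799/320) = 191*(-320/3799) = -61120/3799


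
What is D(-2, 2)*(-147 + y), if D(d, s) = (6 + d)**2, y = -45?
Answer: -3072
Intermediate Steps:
D(-2, 2)*(-147 + y) = (6 - 2)**2*(-147 - 45) = 4**2*(-192) = 16*(-192) = -3072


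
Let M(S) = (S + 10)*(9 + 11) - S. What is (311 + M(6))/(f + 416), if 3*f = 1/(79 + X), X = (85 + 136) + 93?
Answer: 147375/98093 ≈ 1.5024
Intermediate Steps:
X = 314 (X = 221 + 93 = 314)
f = 1/1179 (f = 1/(3*(79 + 314)) = (⅓)/393 = (⅓)*(1/393) = 1/1179 ≈ 0.00084818)
M(S) = 200 + 19*S (M(S) = (10 + S)*20 - S = (200 + 20*S) - S = 200 + 19*S)
(311 + M(6))/(f + 416) = (311 + (200 + 19*6))/(1/1179 + 416) = (311 + (200 + 114))/(490465/1179) = (311 + 314)*(1179/490465) = 625*(1179/490465) = 147375/98093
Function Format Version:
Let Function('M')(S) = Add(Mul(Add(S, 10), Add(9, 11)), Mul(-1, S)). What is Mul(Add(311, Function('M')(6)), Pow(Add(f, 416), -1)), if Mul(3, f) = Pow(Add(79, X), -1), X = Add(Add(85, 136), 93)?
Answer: Rational(147375, 98093) ≈ 1.5024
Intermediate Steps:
X = 314 (X = Add(221, 93) = 314)
f = Rational(1, 1179) (f = Mul(Rational(1, 3), Pow(Add(79, 314), -1)) = Mul(Rational(1, 3), Pow(393, -1)) = Mul(Rational(1, 3), Rational(1, 393)) = Rational(1, 1179) ≈ 0.00084818)
Function('M')(S) = Add(200, Mul(19, S)) (Function('M')(S) = Add(Mul(Add(10, S), 20), Mul(-1, S)) = Add(Add(200, Mul(20, S)), Mul(-1, S)) = Add(200, Mul(19, S)))
Mul(Add(311, Function('M')(6)), Pow(Add(f, 416), -1)) = Mul(Add(311, Add(200, Mul(19, 6))), Pow(Add(Rational(1, 1179), 416), -1)) = Mul(Add(311, Add(200, 114)), Pow(Rational(490465, 1179), -1)) = Mul(Add(311, 314), Rational(1179, 490465)) = Mul(625, Rational(1179, 490465)) = Rational(147375, 98093)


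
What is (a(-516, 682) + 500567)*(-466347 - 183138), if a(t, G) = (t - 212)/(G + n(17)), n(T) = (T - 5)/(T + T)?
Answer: -94281918867891/290 ≈ -3.2511e+11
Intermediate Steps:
n(T) = (-5 + T)/(2*T) (n(T) = (-5 + T)/((2*T)) = (-5 + T)*(1/(2*T)) = (-5 + T)/(2*T))
a(t, G) = (-212 + t)/(6/17 + G) (a(t, G) = (t - 212)/(G + (1/2)*(-5 + 17)/17) = (-212 + t)/(G + (1/2)*(1/17)*12) = (-212 + t)/(G + 6/17) = (-212 + t)/(6/17 + G))
(a(-516, 682) + 500567)*(-466347 - 183138) = (17*(-212 - 516)/(6 + 17*682) + 500567)*(-466347 - 183138) = (17*(-728)/(6 + 11594) + 500567)*(-649485) = (17*(-728)/11600 + 500567)*(-649485) = (17*(1/11600)*(-728) + 500567)*(-649485) = (-1547/1450 + 500567)*(-649485) = (725820603/1450)*(-649485) = -94281918867891/290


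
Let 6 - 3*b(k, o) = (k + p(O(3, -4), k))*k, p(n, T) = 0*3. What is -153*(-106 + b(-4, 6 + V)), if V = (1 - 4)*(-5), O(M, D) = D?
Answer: 16728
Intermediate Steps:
V = 15 (V = -3*(-5) = 15)
p(n, T) = 0
b(k, o) = 2 - k**2/3 (b(k, o) = 2 - (k + 0)*k/3 = 2 - k*k/3 = 2 - k**2/3)
-153*(-106 + b(-4, 6 + V)) = -153*(-106 + (2 - 1/3*(-4)**2)) = -153*(-106 + (2 - 1/3*16)) = -153*(-106 + (2 - 16/3)) = -153*(-106 - 10/3) = -153*(-328/3) = 16728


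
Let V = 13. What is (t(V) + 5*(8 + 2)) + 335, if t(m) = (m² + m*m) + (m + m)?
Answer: 749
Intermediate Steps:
t(m) = 2*m + 2*m² (t(m) = (m² + m²) + 2*m = 2*m² + 2*m = 2*m + 2*m²)
(t(V) + 5*(8 + 2)) + 335 = (2*13*(1 + 13) + 5*(8 + 2)) + 335 = (2*13*14 + 5*10) + 335 = (364 + 50) + 335 = 414 + 335 = 749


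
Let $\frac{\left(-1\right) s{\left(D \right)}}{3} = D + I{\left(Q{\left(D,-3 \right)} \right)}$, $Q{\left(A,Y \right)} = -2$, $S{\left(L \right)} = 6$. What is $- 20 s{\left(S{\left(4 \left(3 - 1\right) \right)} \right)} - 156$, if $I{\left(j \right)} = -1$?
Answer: $144$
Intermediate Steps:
$s{\left(D \right)} = 3 - 3 D$ ($s{\left(D \right)} = - 3 \left(D - 1\right) = - 3 \left(-1 + D\right) = 3 - 3 D$)
$- 20 s{\left(S{\left(4 \left(3 - 1\right) \right)} \right)} - 156 = - 20 \left(3 - 18\right) - 156 = \left(-20\right) \left(-15\right) - 156 = 300 - 156 = 144$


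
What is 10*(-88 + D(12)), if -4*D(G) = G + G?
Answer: -940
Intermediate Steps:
D(G) = -G/2 (D(G) = -(G + G)/4 = -G/2)
10*(-88 + D(12)) = 10*(-88 - ½*12) = 10*(-88 - 6) = 10*(-94) = -940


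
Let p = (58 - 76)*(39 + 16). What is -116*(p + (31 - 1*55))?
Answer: 117624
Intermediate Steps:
p = -990 (p = -18*55 = -990)
-116*(p + (31 - 1*55)) = -116*(-990 + (31 - 1*55)) = -116*(-990 + (31 - 55)) = -116*(-990 - 24) = -116*(-1014) = 117624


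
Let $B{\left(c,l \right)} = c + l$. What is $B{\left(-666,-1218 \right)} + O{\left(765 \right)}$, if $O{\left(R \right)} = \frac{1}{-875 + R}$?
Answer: $- \frac{207241}{110} \approx -1884.0$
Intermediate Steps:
$B{\left(-666,-1218 \right)} + O{\left(765 \right)} = \left(-666 - 1218\right) + \frac{1}{-875 + 765} = -1884 + \frac{1}{-110} = -1884 - \frac{1}{110} = - \frac{207241}{110}$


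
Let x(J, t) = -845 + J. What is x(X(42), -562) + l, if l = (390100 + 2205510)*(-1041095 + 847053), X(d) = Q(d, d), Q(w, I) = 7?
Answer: -503657356458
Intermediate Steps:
X(d) = 7
l = -503657355620 (l = 2595610*(-194042) = -503657355620)
x(X(42), -562) + l = (-845 + 7) - 503657355620 = -838 - 503657355620 = -503657356458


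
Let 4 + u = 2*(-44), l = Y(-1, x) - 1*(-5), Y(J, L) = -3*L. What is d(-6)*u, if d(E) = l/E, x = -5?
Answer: 920/3 ≈ 306.67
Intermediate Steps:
l = 20 (l = -3*(-5) - 1*(-5) = 15 + 5 = 20)
u = -92 (u = -4 + 2*(-44) = -4 - 88 = -92)
d(E) = 20/E
d(-6)*u = (20/(-6))*(-92) = (20*(-⅙))*(-92) = -10/3*(-92) = 920/3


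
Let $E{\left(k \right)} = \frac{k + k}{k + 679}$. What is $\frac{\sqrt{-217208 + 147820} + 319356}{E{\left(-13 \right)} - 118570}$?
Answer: $- \frac{106345548}{39483823} - \frac{666 i \sqrt{17347}}{39483823} \approx -2.6934 - 0.0022216 i$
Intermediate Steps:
$E{\left(k \right)} = \frac{2 k}{679 + k}$
$\frac{\sqrt{-217208 + 147820} + 319356}{E{\left(-13 \right)} - 118570} = \frac{\sqrt{-217208 + 147820} + 319356}{2 \left(-13\right) \frac{1}{679 - 13} - 118570} = \frac{\sqrt{-69388} + 319356}{2 \left(-13\right) \frac{1}{666} - 118570} = \frac{2 i \sqrt{17347} + 319356}{2 \left(-13\right) \frac{1}{666} - 118570} = \frac{319356 + 2 i \sqrt{17347}}{- \frac{13}{333} - 118570} = \frac{319356 + 2 i \sqrt{17347}}{- \frac{39483823}{333}} = \left(319356 + 2 i \sqrt{17347}\right) \left(- \frac{333}{39483823}\right) = - \frac{106345548}{39483823} - \frac{666 i \sqrt{17347}}{39483823}$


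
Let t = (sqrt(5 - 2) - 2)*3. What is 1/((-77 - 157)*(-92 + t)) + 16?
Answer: 17928193/1120509 + sqrt(3)/747006 ≈ 16.000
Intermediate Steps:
t = -6 + 3*sqrt(3) (t = (sqrt(3) - 2)*3 = (-2 + sqrt(3))*3 = -6 + 3*sqrt(3) ≈ -0.80385)
1/((-77 - 157)*(-92 + t)) + 16 = 1/((-77 - 157)*(-92 + (-6 + 3*sqrt(3)))) + 16 = 1/((-234)*(-98 + 3*sqrt(3))) + 16 = -1/(234*(-98 + 3*sqrt(3))) + 16 = 16 - 1/(234*(-98 + 3*sqrt(3)))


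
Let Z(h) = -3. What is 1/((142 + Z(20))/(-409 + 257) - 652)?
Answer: -152/99243 ≈ -0.0015316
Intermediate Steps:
1/((142 + Z(20))/(-409 + 257) - 652) = 1/((142 - 3)/(-409 + 257) - 652) = 1/(139/(-152) - 652) = 1/(139*(-1/152) - 652) = 1/(-139/152 - 652) = 1/(-99243/152) = -152/99243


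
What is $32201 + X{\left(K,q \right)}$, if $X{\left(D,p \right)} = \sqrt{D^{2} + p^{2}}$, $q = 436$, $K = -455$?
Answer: $32201 + \sqrt{397121} \approx 32831.0$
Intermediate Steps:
$32201 + X{\left(K,q \right)} = 32201 + \sqrt{\left(-455\right)^{2} + 436^{2}} = 32201 + \sqrt{207025 + 190096} = 32201 + \sqrt{397121}$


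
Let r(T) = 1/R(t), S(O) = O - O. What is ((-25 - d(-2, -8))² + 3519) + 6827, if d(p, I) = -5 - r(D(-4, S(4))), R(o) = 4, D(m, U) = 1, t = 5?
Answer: 171777/16 ≈ 10736.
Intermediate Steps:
S(O) = 0
r(T) = ¼ (r(T) = 1/4 = ¼)
d(p, I) = -21/4 (d(p, I) = -5 - 1*¼ = -5 - ¼ = -21/4)
((-25 - d(-2, -8))² + 3519) + 6827 = ((-25 - 1*(-21/4))² + 3519) + 6827 = ((-25 + 21/4)² + 3519) + 6827 = ((-79/4)² + 3519) + 6827 = (6241/16 + 3519) + 6827 = 62545/16 + 6827 = 171777/16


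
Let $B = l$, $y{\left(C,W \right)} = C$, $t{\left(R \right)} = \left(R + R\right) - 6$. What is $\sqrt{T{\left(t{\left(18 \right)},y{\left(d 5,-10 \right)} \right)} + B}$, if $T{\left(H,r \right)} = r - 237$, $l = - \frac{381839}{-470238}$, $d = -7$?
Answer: $\frac{i \sqrt{59966112039486}}{470238} \approx 16.468 i$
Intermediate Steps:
$t{\left(R \right)} = -6 + 2 R$ ($t{\left(R \right)} = 2 R - 6 = -6 + 2 R$)
$l = \frac{381839}{470238}$ ($l = \left(-381839\right) \left(- \frac{1}{470238}\right) = \frac{381839}{470238} \approx 0.81201$)
$B = \frac{381839}{470238} \approx 0.81201$
$T{\left(H,r \right)} = -237 + r$
$\sqrt{T{\left(t{\left(18 \right)},y{\left(d 5,-10 \right)} \right)} + B} = \sqrt{\left(-237 - 35\right) + \frac{381839}{470238}} = \sqrt{-272 + \frac{381839}{470238}} = \sqrt{- \frac{127522897}{470238}} = \frac{i \sqrt{59966112039486}}{470238}$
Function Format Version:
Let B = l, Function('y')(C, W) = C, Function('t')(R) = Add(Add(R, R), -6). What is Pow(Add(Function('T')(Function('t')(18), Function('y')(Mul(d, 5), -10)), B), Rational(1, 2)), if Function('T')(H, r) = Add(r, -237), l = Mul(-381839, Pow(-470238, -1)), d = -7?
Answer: Mul(Rational(1, 470238), I, Pow(59966112039486, Rational(1, 2))) ≈ Mul(16.468, I)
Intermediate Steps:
Function('t')(R) = Add(-6, Mul(2, R)) (Function('t')(R) = Add(Mul(2, R), -6) = Add(-6, Mul(2, R)))
l = Rational(381839, 470238) (l = Mul(-381839, Rational(-1, 470238)) = Rational(381839, 470238) ≈ 0.81201)
B = Rational(381839, 470238) ≈ 0.81201
Function('T')(H, r) = Add(-237, r)
Pow(Add(Function('T')(Function('t')(18), Function('y')(Mul(d, 5), -10)), B), Rational(1, 2)) = Pow(Add(Add(-237, Mul(-7, 5)), Rational(381839, 470238)), Rational(1, 2)) = Pow(Add(Add(-237, -35), Rational(381839, 470238)), Rational(1, 2)) = Pow(Add(-272, Rational(381839, 470238)), Rational(1, 2)) = Pow(Rational(-127522897, 470238), Rational(1, 2)) = Mul(Rational(1, 470238), I, Pow(59966112039486, Rational(1, 2)))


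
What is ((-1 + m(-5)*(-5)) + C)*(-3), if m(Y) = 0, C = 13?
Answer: -36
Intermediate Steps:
((-1 + m(-5)*(-5)) + C)*(-3) = ((-1 + 0*(-5)) + 13)*(-3) = ((-1 + 0) + 13)*(-3) = (-1 + 13)*(-3) = 12*(-3) = -36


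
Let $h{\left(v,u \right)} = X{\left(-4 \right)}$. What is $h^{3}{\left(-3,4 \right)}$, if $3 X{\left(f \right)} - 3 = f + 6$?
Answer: $\frac{125}{27} \approx 4.6296$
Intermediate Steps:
$X{\left(f \right)} = 3 + \frac{f}{3}$ ($X{\left(f \right)} = 1 + \frac{f + 6}{3} = 1 + \frac{6 + f}{3} = 1 + \left(2 + \frac{f}{3}\right) = 3 + \frac{f}{3}$)
$h{\left(v,u \right)} = \frac{5}{3}$ ($h{\left(v,u \right)} = 3 + \frac{1}{3} \left(-4\right) = 3 - \frac{4}{3} = \frac{5}{3}$)
$h^{3}{\left(-3,4 \right)} = \left(\frac{5}{3}\right)^{3} = \frac{125}{27}$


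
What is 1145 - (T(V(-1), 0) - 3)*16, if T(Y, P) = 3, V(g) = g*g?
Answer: 1145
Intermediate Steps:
V(g) = g²
1145 - (T(V(-1), 0) - 3)*16 = 1145 - (3 - 3)*16 = 1145 - 0*16 = 1145 - 1*0 = 1145 + 0 = 1145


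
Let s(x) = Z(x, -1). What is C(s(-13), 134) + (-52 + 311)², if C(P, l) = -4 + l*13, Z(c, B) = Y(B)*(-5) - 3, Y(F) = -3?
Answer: 68819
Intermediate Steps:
Z(c, B) = 12 (Z(c, B) = -3*(-5) - 3 = 15 - 3 = 12)
s(x) = 12
C(P, l) = -4 + 13*l
C(s(-13), 134) + (-52 + 311)² = (-4 + 13*134) + (-52 + 311)² = (-4 + 1742) + 259² = 1738 + 67081 = 68819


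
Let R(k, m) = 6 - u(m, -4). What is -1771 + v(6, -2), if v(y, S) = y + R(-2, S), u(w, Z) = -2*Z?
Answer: -1767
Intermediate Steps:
R(k, m) = -2 (R(k, m) = 6 - (-2)*(-4) = 6 - 1*8 = 6 - 8 = -2)
v(y, S) = -2 + y (v(y, S) = y - 2 = -2 + y)
-1771 + v(6, -2) = -1771 + (-2 + 6) = -1771 + 4 = -1767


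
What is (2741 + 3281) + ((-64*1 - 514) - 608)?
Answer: 4836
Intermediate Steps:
(2741 + 3281) + ((-64*1 - 514) - 608) = 6022 + ((-64 - 514) - 608) = 6022 + (-578 - 608) = 6022 - 1186 = 4836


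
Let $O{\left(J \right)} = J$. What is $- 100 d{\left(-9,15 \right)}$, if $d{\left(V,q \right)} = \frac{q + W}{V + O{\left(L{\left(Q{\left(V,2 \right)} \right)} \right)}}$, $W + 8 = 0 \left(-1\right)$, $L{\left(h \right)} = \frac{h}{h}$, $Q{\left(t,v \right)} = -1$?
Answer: $\frac{175}{2} \approx 87.5$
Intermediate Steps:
$L{\left(h \right)} = 1$
$W = -8$ ($W = -8 + 0 \left(-1\right) = -8 + 0 = -8$)
$d{\left(V,q \right)} = \frac{-8 + q}{1 + V}$ ($d{\left(V,q \right)} = \frac{q - 8}{V + 1} = \frac{-8 + q}{1 + V}$)
$- 100 d{\left(-9,15 \right)} = - 100 \frac{-8 + 15}{1 - 9} = - 100 \frac{1}{-8} \cdot 7 = - 100 \left(\left(- \frac{1}{8}\right) 7\right) = \left(-100\right) \left(- \frac{7}{8}\right) = \frac{175}{2}$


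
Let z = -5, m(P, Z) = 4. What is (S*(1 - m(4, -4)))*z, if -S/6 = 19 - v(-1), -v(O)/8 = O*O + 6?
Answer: -6750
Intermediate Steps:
v(O) = -48 - 8*O² (v(O) = -8*(O*O + 6) = -8*(O² + 6) = -8*(6 + O²) = -48 - 8*O²)
S = -450 (S = -6*(19 - (-48 - 8*(-1)²)) = -6*(19 - (-48 - 8*1)) = -6*(19 - (-48 - 8)) = -6*(19 - 1*(-56)) = -6*(19 + 56) = -6*75 = -450)
(S*(1 - m(4, -4)))*z = -450*(1 - 1*4)*(-5) = -450*(1 - 4)*(-5) = -450*(-3)*(-5) = 1350*(-5) = -6750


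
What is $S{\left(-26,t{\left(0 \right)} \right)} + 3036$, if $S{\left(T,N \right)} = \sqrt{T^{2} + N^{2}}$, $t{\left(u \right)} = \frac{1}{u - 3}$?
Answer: $3036 + \frac{\sqrt{6085}}{3} \approx 3062.0$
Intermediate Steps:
$t{\left(u \right)} = \frac{1}{-3 + u}$
$S{\left(T,N \right)} = \sqrt{N^{2} + T^{2}}$
$S{\left(-26,t{\left(0 \right)} \right)} + 3036 = \sqrt{\left(\frac{1}{-3 + 0}\right)^{2} + \left(-26\right)^{2}} + 3036 = \sqrt{\left(\frac{1}{-3}\right)^{2} + 676} + 3036 = \sqrt{\left(- \frac{1}{3}\right)^{2} + 676} + 3036 = \sqrt{\frac{1}{9} + 676} + 3036 = \sqrt{\frac{6085}{9}} + 3036 = \frac{\sqrt{6085}}{3} + 3036 = 3036 + \frac{\sqrt{6085}}{3}$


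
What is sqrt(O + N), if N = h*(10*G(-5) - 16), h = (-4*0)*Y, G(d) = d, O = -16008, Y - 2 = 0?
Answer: 2*I*sqrt(4002) ≈ 126.52*I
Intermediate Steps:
Y = 2 (Y = 2 + 0 = 2)
h = 0 (h = -4*0*2 = 0*2 = 0)
N = 0 (N = 0*(10*(-5) - 16) = 0*(-50 - 16) = 0*(-66) = 0)
sqrt(O + N) = sqrt(-16008 + 0) = sqrt(-16008) = 2*I*sqrt(4002)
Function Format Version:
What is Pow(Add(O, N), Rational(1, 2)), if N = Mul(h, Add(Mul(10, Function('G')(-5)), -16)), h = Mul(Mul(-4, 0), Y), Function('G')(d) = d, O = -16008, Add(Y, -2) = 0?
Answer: Mul(2, I, Pow(4002, Rational(1, 2))) ≈ Mul(126.52, I)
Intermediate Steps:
Y = 2 (Y = Add(2, 0) = 2)
h = 0 (h = Mul(Mul(-4, 0), 2) = Mul(0, 2) = 0)
N = 0 (N = Mul(0, Add(Mul(10, -5), -16)) = Mul(0, Add(-50, -16)) = Mul(0, -66) = 0)
Pow(Add(O, N), Rational(1, 2)) = Pow(Add(-16008, 0), Rational(1, 2)) = Pow(-16008, Rational(1, 2)) = Mul(2, I, Pow(4002, Rational(1, 2)))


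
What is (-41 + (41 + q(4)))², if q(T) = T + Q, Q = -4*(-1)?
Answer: 64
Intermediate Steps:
Q = 4
q(T) = 4 + T (q(T) = T + 4 = 4 + T)
(-41 + (41 + q(4)))² = (-41 + (41 + (4 + 4)))² = (-41 + (41 + 8))² = (-41 + 49)² = 8² = 64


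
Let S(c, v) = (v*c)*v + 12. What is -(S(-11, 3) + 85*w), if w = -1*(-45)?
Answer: -3738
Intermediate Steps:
w = 45
S(c, v) = 12 + c*v² (S(c, v) = (c*v)*v + 12 = c*v² + 12 = 12 + c*v²)
-(S(-11, 3) + 85*w) = -((12 - 11*3²) + 85*45) = -((12 - 11*9) + 3825) = -((12 - 99) + 3825) = -(-87 + 3825) = -1*3738 = -3738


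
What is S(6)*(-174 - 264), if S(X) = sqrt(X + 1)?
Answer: -438*sqrt(7) ≈ -1158.8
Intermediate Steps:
S(X) = sqrt(1 + X)
S(6)*(-174 - 264) = sqrt(1 + 6)*(-174 - 264) = sqrt(7)*(-438) = -438*sqrt(7)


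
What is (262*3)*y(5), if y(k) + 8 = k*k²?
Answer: 91962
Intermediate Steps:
y(k) = -8 + k³ (y(k) = -8 + k*k² = -8 + k³)
(262*3)*y(5) = (262*3)*(-8 + 5³) = 786*(-8 + 125) = 786*117 = 91962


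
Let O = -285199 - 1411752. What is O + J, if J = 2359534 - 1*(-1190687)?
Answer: 1853270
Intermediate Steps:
J = 3550221 (J = 2359534 + 1190687 = 3550221)
O = -1696951
O + J = -1696951 + 3550221 = 1853270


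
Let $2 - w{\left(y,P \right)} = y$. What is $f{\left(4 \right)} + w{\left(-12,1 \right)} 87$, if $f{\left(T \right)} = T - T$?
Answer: $1218$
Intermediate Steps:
$w{\left(y,P \right)} = 2 - y$
$f{\left(T \right)} = 0$
$f{\left(4 \right)} + w{\left(-12,1 \right)} 87 = 0 + \left(2 - -12\right) 87 = 0 + \left(2 + 12\right) 87 = 0 + 14 \cdot 87 = 0 + 1218 = 1218$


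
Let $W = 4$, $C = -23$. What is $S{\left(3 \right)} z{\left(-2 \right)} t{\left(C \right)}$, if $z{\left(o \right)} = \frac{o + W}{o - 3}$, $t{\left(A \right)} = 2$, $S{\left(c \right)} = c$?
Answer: $- \frac{12}{5} \approx -2.4$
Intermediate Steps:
$z{\left(o \right)} = \frac{4 + o}{-3 + o}$ ($z{\left(o \right)} = \frac{o + 4}{o - 3} = \frac{4 + o}{-3 + o}$)
$S{\left(3 \right)} z{\left(-2 \right)} t{\left(C \right)} = 3 \frac{4 - 2}{-3 - 2} \cdot 2 = 3 \frac{1}{-5} \cdot 2 \cdot 2 = 3 \left(\left(- \frac{1}{5}\right) 2\right) 2 = 3 \left(- \frac{2}{5}\right) 2 = \left(- \frac{6}{5}\right) 2 = - \frac{12}{5}$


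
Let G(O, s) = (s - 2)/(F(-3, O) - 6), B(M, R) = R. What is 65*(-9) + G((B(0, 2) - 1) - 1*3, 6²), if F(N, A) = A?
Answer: -2357/4 ≈ -589.25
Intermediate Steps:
G(O, s) = (-2 + s)/(-6 + O) (G(O, s) = (s - 2)/(O - 6) = (-2 + s)/(-6 + O))
65*(-9) + G((B(0, 2) - 1) - 1*3, 6²) = 65*(-9) + (-2 + 6²)/(-6 + ((2 - 1) - 1*3)) = -585 + (-2 + 36)/(-6 + (1 - 3)) = -585 + 34/(-6 - 2) = -585 + 34/(-8) = -585 - ⅛*34 = -585 - 17/4 = -2357/4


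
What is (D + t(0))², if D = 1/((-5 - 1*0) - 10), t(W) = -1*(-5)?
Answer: 5476/225 ≈ 24.338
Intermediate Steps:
t(W) = 5
D = -1/15 (D = 1/((-5 + 0) - 10) = 1/(-5 - 10) = 1/(-15) = -1/15 ≈ -0.066667)
(D + t(0))² = (-1/15 + 5)² = (74/15)² = 5476/225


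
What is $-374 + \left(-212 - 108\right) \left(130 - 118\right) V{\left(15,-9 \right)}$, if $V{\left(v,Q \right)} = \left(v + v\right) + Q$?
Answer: $-81014$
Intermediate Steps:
$V{\left(v,Q \right)} = Q + 2 v$ ($V{\left(v,Q \right)} = 2 v + Q = Q + 2 v$)
$-374 + \left(-212 - 108\right) \left(130 - 118\right) V{\left(15,-9 \right)} = -374 + \left(-212 - 108\right) \left(130 - 118\right) \left(-9 + 2 \cdot 15\right) = -374 + \left(-320\right) 12 \left(-9 + 30\right) = -374 - 80640 = -81014$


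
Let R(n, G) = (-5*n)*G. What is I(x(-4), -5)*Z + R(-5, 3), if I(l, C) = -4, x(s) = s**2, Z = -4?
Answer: 91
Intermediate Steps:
R(n, G) = -5*G*n
I(x(-4), -5)*Z + R(-5, 3) = -4*(-4) - 5*3*(-5) = 16 + 75 = 91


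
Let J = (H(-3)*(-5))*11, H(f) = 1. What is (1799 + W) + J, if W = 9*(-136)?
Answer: 520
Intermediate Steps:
W = -1224
J = -55 (J = (1*(-5))*11 = -5*11 = -55)
(1799 + W) + J = (1799 - 1224) - 55 = 575 - 55 = 520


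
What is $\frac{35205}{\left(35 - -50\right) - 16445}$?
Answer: $- \frac{7041}{3272} \approx -2.1519$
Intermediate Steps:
$\frac{35205}{\left(35 - -50\right) - 16445} = \frac{35205}{\left(35 + 50\right) - 16445} = \frac{35205}{85 - 16445} = \frac{35205}{-16360} = 35205 \left(- \frac{1}{16360}\right) = - \frac{7041}{3272}$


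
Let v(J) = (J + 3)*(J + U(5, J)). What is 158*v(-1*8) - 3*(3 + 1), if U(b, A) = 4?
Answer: 3148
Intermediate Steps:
v(J) = (3 + J)*(4 + J) (v(J) = (J + 3)*(J + 4) = (3 + J)*(4 + J))
158*v(-1*8) - 3*(3 + 1) = 158*(12 + (-1*8)² + 7*(-1*8)) - 3*(3 + 1) = 158*(12 + (-8)² + 7*(-8)) - 3*4 = 158*(12 + 64 - 56) - 12 = 158*20 - 12 = 3160 - 12 = 3148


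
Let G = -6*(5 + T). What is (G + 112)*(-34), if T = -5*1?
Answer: -3808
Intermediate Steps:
T = -5
G = 0 (G = -6*(5 - 5) = -6*0 = 0)
(G + 112)*(-34) = (0 + 112)*(-34) = 112*(-34) = -3808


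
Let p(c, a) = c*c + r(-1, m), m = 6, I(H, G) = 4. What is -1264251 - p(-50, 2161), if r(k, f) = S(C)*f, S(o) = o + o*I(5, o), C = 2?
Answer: -1266811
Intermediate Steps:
S(o) = 5*o (S(o) = o + o*4 = o + 4*o = 5*o)
r(k, f) = 10*f (r(k, f) = (5*2)*f = 10*f)
p(c, a) = 60 + c² (p(c, a) = c*c + 10*6 = c² + 60 = 60 + c²)
-1264251 - p(-50, 2161) = -1264251 - (60 + (-50)²) = -1264251 - (60 + 2500) = -1264251 - 1*2560 = -1264251 - 2560 = -1266811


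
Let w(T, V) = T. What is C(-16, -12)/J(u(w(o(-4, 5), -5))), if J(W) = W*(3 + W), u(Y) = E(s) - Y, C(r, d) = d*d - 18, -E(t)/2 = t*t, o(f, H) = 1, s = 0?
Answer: -63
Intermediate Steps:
E(t) = -2*t**2 (E(t) = -2*t*t = -2*t**2)
C(r, d) = -18 + d**2 (C(r, d) = d**2 - 18 = -18 + d**2)
u(Y) = -Y (u(Y) = -2*0**2 - Y = -2*0 - Y = 0 - Y = -Y)
C(-16, -12)/J(u(w(o(-4, 5), -5))) = (-18 + (-12)**2)/(((-1*1)*(3 - 1*1))) = (-18 + 144)/((-(3 - 1))) = 126/((-1*2)) = 126/(-2) = 126*(-1/2) = -63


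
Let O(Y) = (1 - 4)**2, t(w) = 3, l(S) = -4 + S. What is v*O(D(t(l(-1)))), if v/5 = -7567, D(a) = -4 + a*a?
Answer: -340515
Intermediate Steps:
D(a) = -4 + a**2
O(Y) = 9 (O(Y) = (-3)**2 = 9)
v = -37835 (v = 5*(-7567) = -37835)
v*O(D(t(l(-1)))) = -37835*9 = -340515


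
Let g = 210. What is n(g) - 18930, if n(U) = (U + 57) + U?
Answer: -18453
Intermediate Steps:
n(U) = 57 + 2*U (n(U) = (57 + U) + U = 57 + 2*U)
n(g) - 18930 = (57 + 2*210) - 18930 = (57 + 420) - 18930 = 477 - 18930 = -18453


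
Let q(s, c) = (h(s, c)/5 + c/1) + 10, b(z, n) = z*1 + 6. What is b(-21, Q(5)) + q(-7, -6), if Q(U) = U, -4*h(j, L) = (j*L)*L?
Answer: 8/5 ≈ 1.6000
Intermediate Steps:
h(j, L) = -j*L²/4 (h(j, L) = -j*L*L/4 = -L*j*L/4 = -j*L²/4)
b(z, n) = 6 + z (b(z, n) = z + 6 = 6 + z)
q(s, c) = 10 + c - s*c²/20 (q(s, c) = (-s*c²/4/5 + c/1) + 10 = (-s*c²/4*(⅕) + c*1) + 10 = (-s*c²/20 + c) + 10 = (c - s*c²/20) + 10 = 10 + c - s*c²/20)
b(-21, Q(5)) + q(-7, -6) = (6 - 21) + (10 - 6 - 1/20*(-7)*(-6)²) = -15 + (10 - 6 - 1/20*(-7)*36) = -15 + (10 - 6 + 63/5) = -15 + 83/5 = 8/5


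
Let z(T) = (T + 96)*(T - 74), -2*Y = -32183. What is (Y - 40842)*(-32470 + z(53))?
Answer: 1762186099/2 ≈ 8.8109e+8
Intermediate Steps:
Y = 32183/2 (Y = -1/2*(-32183) = 32183/2 ≈ 16092.)
z(T) = (-74 + T)*(96 + T) (z(T) = (96 + T)*(-74 + T) = (-74 + T)*(96 + T))
(Y - 40842)*(-32470 + z(53)) = (32183/2 - 40842)*(-32470 + (-7104 + 53**2 + 22*53)) = -49501*(-32470 + (-7104 + 2809 + 1166))/2 = -49501*(-32470 - 3129)/2 = -49501/2*(-35599) = 1762186099/2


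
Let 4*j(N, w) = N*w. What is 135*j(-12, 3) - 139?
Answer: -1354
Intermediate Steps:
j(N, w) = N*w/4 (j(N, w) = (N*w)/4 = N*w/4)
135*j(-12, 3) - 139 = 135*((¼)*(-12)*3) - 139 = 135*(-9) - 139 = -1215 - 139 = -1354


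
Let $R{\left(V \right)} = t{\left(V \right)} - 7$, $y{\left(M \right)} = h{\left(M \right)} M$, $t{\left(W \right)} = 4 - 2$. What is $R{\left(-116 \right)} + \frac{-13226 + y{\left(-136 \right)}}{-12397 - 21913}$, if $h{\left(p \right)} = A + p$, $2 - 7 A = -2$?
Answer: $- \frac{618598}{120085} \approx -5.1513$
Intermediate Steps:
$A = \frac{4}{7}$ ($A = \frac{2}{7} - - \frac{2}{7} = \frac{2}{7} + \frac{2}{7} = \frac{4}{7} \approx 0.57143$)
$h{\left(p \right)} = \frac{4}{7} + p$
$t{\left(W \right)} = 2$ ($t{\left(W \right)} = 4 - 2 = 2$)
$y{\left(M \right)} = M \left(\frac{4}{7} + M\right)$ ($y{\left(M \right)} = \left(\frac{4}{7} + M\right) M = M \left(\frac{4}{7} + M\right)$)
$R{\left(V \right)} = -5$ ($R{\left(V \right)} = 2 - 7 = -5$)
$R{\left(-116 \right)} + \frac{-13226 + y{\left(-136 \right)}}{-12397 - 21913} = -5 + \frac{-13226 + \frac{1}{7} \left(-136\right) \left(4 + 7 \left(-136\right)\right)}{-12397 - 21913} = -5 + \frac{-13226 + \frac{1}{7} \left(-136\right) \left(4 - 952\right)}{-34310} = -5 + \left(-13226 + \frac{1}{7} \left(-136\right) \left(-948\right)\right) \left(- \frac{1}{34310}\right) = -5 + \left(-13226 + \frac{128928}{7}\right) \left(- \frac{1}{34310}\right) = -5 + \frac{36346}{7} \left(- \frac{1}{34310}\right) = -5 - \frac{18173}{120085} = - \frac{618598}{120085}$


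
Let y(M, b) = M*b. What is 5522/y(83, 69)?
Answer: 5522/5727 ≈ 0.96420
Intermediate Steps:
5522/y(83, 69) = 5522/((83*69)) = 5522/5727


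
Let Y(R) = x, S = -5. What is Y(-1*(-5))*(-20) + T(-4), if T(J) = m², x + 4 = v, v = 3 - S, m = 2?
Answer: -76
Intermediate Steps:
v = 8 (v = 3 - 1*(-5) = 3 + 5 = 8)
x = 4 (x = -4 + 8 = 4)
Y(R) = 4
T(J) = 4 (T(J) = 2² = 4)
Y(-1*(-5))*(-20) + T(-4) = 4*(-20) + 4 = -80 + 4 = -76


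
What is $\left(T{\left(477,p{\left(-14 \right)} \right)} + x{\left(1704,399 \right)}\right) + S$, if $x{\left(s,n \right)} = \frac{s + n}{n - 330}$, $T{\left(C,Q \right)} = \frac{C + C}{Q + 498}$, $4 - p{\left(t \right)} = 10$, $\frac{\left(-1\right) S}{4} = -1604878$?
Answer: $\frac{12107260771}{1886} \approx 6.4195 \cdot 10^{6}$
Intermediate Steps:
$S = 6419512$ ($S = \left(-4\right) \left(-1604878\right) = 6419512$)
$p{\left(t \right)} = -6$ ($p{\left(t \right)} = 4 - 10 = -6$)
$T{\left(C,Q \right)} = \frac{2 C}{498 + Q}$
$x{\left(s,n \right)} = \frac{n + s}{-330 + n}$
$\left(T{\left(477,p{\left(-14 \right)} \right)} + x{\left(1704,399 \right)}\right) + S = \left(2 \cdot 477 \frac{1}{498 - 6} + \frac{399 + 1704}{-330 + 399}\right) + 6419512 = \left(2 \cdot 477 \cdot \frac{1}{492} + \frac{1}{69} \cdot 2103\right) + 6419512 = \left(\frac{159}{82} + \frac{701}{23}\right) + 6419512 = \frac{61139}{1886} + 6419512 = \frac{12107260771}{1886}$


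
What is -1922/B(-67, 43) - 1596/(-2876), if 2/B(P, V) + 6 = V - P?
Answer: -71859337/719 ≈ -99944.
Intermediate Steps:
B(P, V) = 2/(-6 + V - P) (B(P, V) = 2/(-6 + (V - P)) = 2/(-6 + V - P))
-1922/B(-67, 43) - 1596/(-2876) = -1922/((-2/(6 - 67 - 1*43))) - 1596/(-2876) = -1922/((-2/(6 - 67 - 43))) - 1596*(-1/2876) = -1922/((-2/(-104))) + 399/719 = -1922/((-2*(-1/104))) + 399/719 = -1922/1/52 + 399/719 = -1922*52 + 399/719 = -99944 + 399/719 = -71859337/719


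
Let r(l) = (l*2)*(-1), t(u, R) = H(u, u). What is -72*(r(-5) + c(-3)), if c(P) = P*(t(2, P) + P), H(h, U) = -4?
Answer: -2232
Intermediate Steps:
t(u, R) = -4
c(P) = P*(-4 + P)
r(l) = -2*l (r(l) = (2*l)*(-1) = -2*l)
-72*(r(-5) + c(-3)) = -72*(-2*(-5) - 3*(-4 - 3)) = -72*(10 - 3*(-7)) = -72*(10 + 21) = -72*31 = -2232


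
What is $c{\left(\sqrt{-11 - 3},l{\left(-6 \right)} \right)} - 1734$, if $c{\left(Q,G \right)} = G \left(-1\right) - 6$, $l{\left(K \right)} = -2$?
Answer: $-1738$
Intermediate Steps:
$c{\left(Q,G \right)} = -6 - G$ ($c{\left(Q,G \right)} = - G - 6 = -6 - G$)
$c{\left(\sqrt{-11 - 3},l{\left(-6 \right)} \right)} - 1734 = \left(-6 - -2\right) - 1734 = \left(-6 + 2\right) - 1734 = -4 - 1734 = -1738$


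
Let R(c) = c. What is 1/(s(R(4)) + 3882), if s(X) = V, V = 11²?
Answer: 1/4003 ≈ 0.00024981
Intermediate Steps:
V = 121
s(X) = 121
1/(s(R(4)) + 3882) = 1/(121 + 3882) = 1/4003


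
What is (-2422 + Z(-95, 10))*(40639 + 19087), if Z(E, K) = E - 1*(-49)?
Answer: -147403768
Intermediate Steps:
Z(E, K) = 49 + E (Z(E, K) = E + 49 = 49 + E)
(-2422 + Z(-95, 10))*(40639 + 19087) = (-2422 + (49 - 95))*(40639 + 19087) = (-2422 - 46)*59726 = -2468*59726 = -147403768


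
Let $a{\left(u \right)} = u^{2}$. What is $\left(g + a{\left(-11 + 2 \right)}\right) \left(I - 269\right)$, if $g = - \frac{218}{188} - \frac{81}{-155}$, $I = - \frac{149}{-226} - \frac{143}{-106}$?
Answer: $- \frac{1872266732557}{87259730} \approx -21456.0$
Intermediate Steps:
$I = \frac{12028}{5989}$ ($I = \left(-149\right) \left(- \frac{1}{226}\right) - - \frac{143}{106} = \frac{149}{226} + \frac{143}{106} = \frac{12028}{5989} \approx 2.0083$)
$g = - \frac{9281}{14570}$ ($g = \left(-218\right) \frac{1}{188} - - \frac{81}{155} = - \frac{109}{94} + \frac{81}{155} = - \frac{9281}{14570} \approx -0.63699$)
$\left(g + a{\left(-11 + 2 \right)}\right) \left(I - 269\right) = \left(- \frac{9281}{14570} + \left(-11 + 2\right)^{2}\right) \left(\frac{12028}{5989} - 269\right) = \left(- \frac{9281}{14570} + \left(-9\right)^{2}\right) \left(- \frac{1599013}{5989}\right) = \left(- \frac{9281}{14570} + 81\right) \left(- \frac{1599013}{5989}\right) = \frac{1170889}{14570} \left(- \frac{1599013}{5989}\right) = - \frac{1872266732557}{87259730}$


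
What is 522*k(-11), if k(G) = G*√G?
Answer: -5742*I*√11 ≈ -19044.0*I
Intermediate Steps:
k(G) = G^(3/2)
522*k(-11) = 522*(-11)^(3/2) = 522*(-11*I*√11) = -5742*I*√11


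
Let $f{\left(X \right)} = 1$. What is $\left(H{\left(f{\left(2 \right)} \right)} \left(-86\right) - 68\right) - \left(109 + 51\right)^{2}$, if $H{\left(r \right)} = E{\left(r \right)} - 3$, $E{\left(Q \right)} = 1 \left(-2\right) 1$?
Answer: $-25238$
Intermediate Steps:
$E{\left(Q \right)} = -2$ ($E{\left(Q \right)} = \left(-2\right) 1 = -2$)
$H{\left(r \right)} = -5$ ($H{\left(r \right)} = -2 - 3 = -5$)
$\left(H{\left(f{\left(2 \right)} \right)} \left(-86\right) - 68\right) - \left(109 + 51\right)^{2} = \left(\left(-5\right) \left(-86\right) - 68\right) - \left(109 + 51\right)^{2} = \left(430 - 68\right) - 160^{2} = 362 - 25600 = -25238$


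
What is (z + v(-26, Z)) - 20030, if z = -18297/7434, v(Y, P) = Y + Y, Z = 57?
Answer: -16589765/826 ≈ -20084.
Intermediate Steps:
v(Y, P) = 2*Y
z = -2033/826 (z = -18297*1/7434 = -2033/826 ≈ -2.4613)
(z + v(-26, Z)) - 20030 = (-2033/826 + 2*(-26)) - 20030 = (-2033/826 - 52) - 20030 = -44985/826 - 20030 = -16589765/826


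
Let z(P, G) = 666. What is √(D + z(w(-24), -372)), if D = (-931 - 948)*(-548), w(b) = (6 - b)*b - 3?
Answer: √1030358 ≈ 1015.1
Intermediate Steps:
w(b) = -3 + b*(6 - b) (w(b) = b*(6 - b) - 3 = -3 + b*(6 - b))
D = 1029692 (D = -1879*(-548) = 1029692)
√(D + z(w(-24), -372)) = √(1029692 + 666) = √1030358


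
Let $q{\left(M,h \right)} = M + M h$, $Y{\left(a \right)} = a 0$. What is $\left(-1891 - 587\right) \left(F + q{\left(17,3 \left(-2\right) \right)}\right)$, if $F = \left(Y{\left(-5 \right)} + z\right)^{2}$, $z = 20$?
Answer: $-780570$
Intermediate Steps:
$Y{\left(a \right)} = 0$
$F = 400$ ($F = \left(0 + 20\right)^{2} = 20^{2} = 400$)
$\left(-1891 - 587\right) \left(F + q{\left(17,3 \left(-2\right) \right)}\right) = \left(-1891 - 587\right) \left(400 + 17 \left(1 + 3 \left(-2\right)\right)\right) = - 2478 \left(400 + 17 \left(1 - 6\right)\right) = - 2478 \left(400 + 17 \left(-5\right)\right) = - 2478 \left(400 - 85\right) = \left(-2478\right) 315 = -780570$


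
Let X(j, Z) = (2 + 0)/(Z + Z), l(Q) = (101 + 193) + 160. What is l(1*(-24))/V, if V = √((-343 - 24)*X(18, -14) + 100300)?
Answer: 454*√2184882/468189 ≈ 1.4333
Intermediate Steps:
l(Q) = 454 (l(Q) = 294 + 160 = 454)
X(j, Z) = 1/Z (X(j, Z) = 2/((2*Z)) = 2*(1/(2*Z)) = 1/Z)
V = 3*√2184882/14 (V = √((-343 - 24)/(-14) + 100300) = √(-367*(-1/14) + 100300) = √(367/14 + 100300) = √(1404567/14) = 3*√2184882/14 ≈ 316.74)
l(1*(-24))/V = 454/((3*√2184882/14)) = 454*(√2184882/468189) = 454*√2184882/468189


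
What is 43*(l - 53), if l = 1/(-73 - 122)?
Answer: -444448/195 ≈ -2279.2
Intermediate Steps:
l = -1/195 (l = 1/(-195) = -1/195 ≈ -0.0051282)
43*(l - 53) = 43*(-1/195 - 53) = 43*(-10336/195) = -444448/195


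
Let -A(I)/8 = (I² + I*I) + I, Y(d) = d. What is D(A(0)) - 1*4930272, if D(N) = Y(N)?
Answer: -4930272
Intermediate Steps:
A(I) = -16*I² - 8*I (A(I) = -8*((I² + I*I) + I) = -8*((I² + I²) + I) = -8*(2*I² + I) = -8*(I + 2*I²) = -16*I² - 8*I)
D(N) = N
D(A(0)) - 1*4930272 = -8*0*(1 + 2*0) - 1*4930272 = -8*0*(1 + 0) - 4930272 = -8*0*1 - 4930272 = 0 - 4930272 = -4930272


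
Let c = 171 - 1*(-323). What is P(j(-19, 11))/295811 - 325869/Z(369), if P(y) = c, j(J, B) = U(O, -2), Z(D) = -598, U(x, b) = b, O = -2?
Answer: 5073470009/9310262 ≈ 544.93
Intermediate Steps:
j(J, B) = -2
c = 494 (c = 171 + 323 = 494)
P(y) = 494
P(j(-19, 11))/295811 - 325869/Z(369) = 494/295811 - 325869/(-598) = 494*(1/295811) - 325869*(-1/598) = 26/15569 + 325869/598 = 5073470009/9310262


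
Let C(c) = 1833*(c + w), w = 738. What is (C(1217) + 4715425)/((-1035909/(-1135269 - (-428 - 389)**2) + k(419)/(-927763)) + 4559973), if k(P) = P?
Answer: 13880244129837624760/7626702498768326407 ≈ 1.8200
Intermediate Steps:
C(c) = 1352754 + 1833*c (C(c) = 1833*(c + 738) = 1833*(738 + c) = 1352754 + 1833*c)
(C(1217) + 4715425)/((-1035909/(-1135269 - (-428 - 389)**2) + k(419)/(-927763)) + 4559973) = ((1352754 + 1833*1217) + 4715425)/((-1035909/(-1135269 - (-428 - 389)**2) + 419/(-927763)) + 4559973) = ((1352754 + 2230761) + 4715425)/((-1035909/(-1135269 - 1*(-817)**2) + 419*(-1/927763)) + 4559973) = (3583515 + 4715425)/((-1035909/(-1135269 - 1*667489) - 419/927763) + 4559973) = 8298940/((-1035909/(-1135269 - 667489) - 419/927763) + 4559973) = 8298940/((-1035909/(-1802758) - 419/927763) + 4559973) = 8298940/((-1035909*(-1/1802758) - 419/927763) + 4559973) = 8298940/((1035909/1802758 - 419/927763) + 4559973) = 8298940/(960322685965/1672532170354 + 4559973) = 8298940/(7626702498768326407/1672532170354) = 8298940*(1672532170354/7626702498768326407) = 13880244129837624760/7626702498768326407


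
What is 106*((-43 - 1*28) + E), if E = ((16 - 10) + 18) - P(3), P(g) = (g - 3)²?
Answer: -4982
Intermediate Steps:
P(g) = (-3 + g)²
E = 24 (E = ((16 - 10) + 18) - (-3 + 3)² = (6 + 18) - 1*0² = 24 - 1*0 = 24 + 0 = 24)
106*((-43 - 1*28) + E) = 106*((-43 - 1*28) + 24) = 106*((-43 - 28) + 24) = 106*(-71 + 24) = 106*(-47) = -4982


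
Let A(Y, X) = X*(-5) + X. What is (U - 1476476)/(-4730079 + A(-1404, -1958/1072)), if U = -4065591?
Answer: 742636978/633829607 ≈ 1.1717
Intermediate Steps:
A(Y, X) = -4*X (A(Y, X) = -5*X + X = -4*X)
(U - 1476476)/(-4730079 + A(-1404, -1958/1072)) = (-4065591 - 1476476)/(-4730079 - (-7832)/1072) = -5542067/(-4730079 - (-7832)/1072) = -5542067/(-4730079 - 4*(-979/536)) = -5542067/(-4730079 + 979/134) = -5542067/(-633829607/134) = -5542067*(-134/633829607) = 742636978/633829607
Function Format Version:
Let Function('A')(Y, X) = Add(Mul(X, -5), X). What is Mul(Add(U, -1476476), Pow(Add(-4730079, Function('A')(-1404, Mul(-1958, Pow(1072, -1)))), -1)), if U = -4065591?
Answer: Rational(742636978, 633829607) ≈ 1.1717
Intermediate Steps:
Function('A')(Y, X) = Mul(-4, X) (Function('A')(Y, X) = Add(Mul(-5, X), X) = Mul(-4, X))
Mul(Add(U, -1476476), Pow(Add(-4730079, Function('A')(-1404, Mul(-1958, Pow(1072, -1)))), -1)) = Mul(Add(-4065591, -1476476), Pow(Add(-4730079, Mul(-4, Mul(-1958, Pow(1072, -1)))), -1)) = Mul(-5542067, Pow(Add(-4730079, Mul(-4, Mul(-1958, Rational(1, 1072)))), -1)) = Mul(-5542067, Pow(Add(-4730079, Mul(-4, Rational(-979, 536))), -1)) = Mul(-5542067, Pow(Add(-4730079, Rational(979, 134)), -1)) = Mul(-5542067, Pow(Rational(-633829607, 134), -1)) = Mul(-5542067, Rational(-134, 633829607)) = Rational(742636978, 633829607)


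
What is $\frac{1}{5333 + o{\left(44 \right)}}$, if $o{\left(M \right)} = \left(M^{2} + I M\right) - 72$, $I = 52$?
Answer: $\frac{1}{9485} \approx 0.00010543$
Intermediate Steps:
$o{\left(M \right)} = -72 + M^{2} + 52 M$ ($o{\left(M \right)} = \left(M^{2} + 52 M\right) - 72 = -72 + M^{2} + 52 M$)
$\frac{1}{5333 + o{\left(44 \right)}} = \frac{1}{5333 + \left(-72 + 44^{2} + 52 \cdot 44\right)} = \frac{1}{5333 + \left(-72 + 1936 + 2288\right)} = \frac{1}{5333 + 4152} = \frac{1}{9485}$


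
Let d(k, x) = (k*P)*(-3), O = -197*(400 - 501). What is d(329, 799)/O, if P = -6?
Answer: 5922/19897 ≈ 0.29763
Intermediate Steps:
O = 19897 (O = -197*(-101) = 19897)
d(k, x) = 18*k (d(k, x) = (k*(-6))*(-3) = -6*k*(-3) = 18*k)
d(329, 799)/O = (18*329)/19897 = 5922*(1/19897) = 5922/19897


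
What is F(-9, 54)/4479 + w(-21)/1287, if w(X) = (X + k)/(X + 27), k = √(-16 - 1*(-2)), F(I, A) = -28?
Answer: -34475/3842982 + I*√14/7722 ≈ -0.0089709 + 0.00048455*I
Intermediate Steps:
k = I*√14 (k = √(-16 + 2) = √(-14) = I*√14 ≈ 3.7417*I)
w(X) = (X + I*√14)/(27 + X) (w(X) = (X + I*√14)/(X + 27) = (X + I*√14)/(27 + X))
F(-9, 54)/4479 + w(-21)/1287 = -28/4479 + ((-21 + I*√14)/(27 - 21))/1287 = -28*1/4479 + ((-21 + I*√14)/6)*(1/1287) = -28/4479 + ((-21 + I*√14)/6)*(1/1287) = -28/4479 + (-7/2 + I*√14/6)*(1/1287) = -28/4479 + (-7/2574 + I*√14/7722) = -34475/3842982 + I*√14/7722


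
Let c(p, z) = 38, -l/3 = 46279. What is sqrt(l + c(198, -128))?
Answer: I*sqrt(138799) ≈ 372.56*I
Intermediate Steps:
l = -138837 (l = -3*46279 = -138837)
sqrt(l + c(198, -128)) = sqrt(-138837 + 38) = sqrt(-138799) = I*sqrt(138799)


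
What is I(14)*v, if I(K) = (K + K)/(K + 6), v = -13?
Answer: -91/5 ≈ -18.200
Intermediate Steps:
I(K) = 2*K/(6 + K) (I(K) = (2*K)/(6 + K) = 2*K/(6 + K))
I(14)*v = (2*14/(6 + 14))*(-13) = (2*14/20)*(-13) = (2*14*(1/20))*(-13) = (7/5)*(-13) = -91/5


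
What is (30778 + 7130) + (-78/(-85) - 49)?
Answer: 3218093/85 ≈ 37860.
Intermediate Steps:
(30778 + 7130) + (-78/(-85) - 49) = 37908 + (-1/85*(-78) - 49) = 37908 + (78/85 - 49) = 37908 - 4087/85 = 3218093/85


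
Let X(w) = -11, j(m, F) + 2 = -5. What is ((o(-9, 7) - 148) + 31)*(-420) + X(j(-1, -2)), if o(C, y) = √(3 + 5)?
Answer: 49129 - 840*√2 ≈ 47941.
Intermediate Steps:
j(m, F) = -7 (j(m, F) = -2 - 5 = -7)
o(C, y) = 2*√2 (o(C, y) = √8 = 2*√2)
((o(-9, 7) - 148) + 31)*(-420) + X(j(-1, -2)) = ((2*√2 - 148) + 31)*(-420) - 11 = ((-148 + 2*√2) + 31)*(-420) - 11 = (-117 + 2*√2)*(-420) - 11 = (49140 - 840*√2) - 11 = 49129 - 840*√2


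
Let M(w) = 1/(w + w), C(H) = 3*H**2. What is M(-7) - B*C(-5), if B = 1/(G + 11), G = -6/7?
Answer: -7421/994 ≈ -7.4658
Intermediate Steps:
G = -6/7 (G = -6*1/7 = -6/7 ≈ -0.85714)
B = 7/71 (B = 1/(-6/7 + 11) = 1/(71/7) = 7/71 ≈ 0.098592)
M(w) = 1/(2*w)
M(-7) - B*C(-5) = (1/2)/(-7) - 7*3*(-5)**2/71 = (1/2)*(-1/7) - 7*3*25/71 = -1/14 - 7*75/71 = -1/14 - 1*525/71 = -1/14 - 525/71 = -7421/994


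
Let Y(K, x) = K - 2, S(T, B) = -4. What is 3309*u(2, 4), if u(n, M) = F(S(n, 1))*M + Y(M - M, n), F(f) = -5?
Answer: -72798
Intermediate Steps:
Y(K, x) = -2 + K
u(n, M) = -2 - 5*M (u(n, M) = -5*M + (-2 + (M - M)) = -5*M + (-2 + 0) = -5*M - 2 = -2 - 5*M)
3309*u(2, 4) = 3309*(-2 - 5*4) = 3309*(-2 - 20) = 3309*(-22) = -72798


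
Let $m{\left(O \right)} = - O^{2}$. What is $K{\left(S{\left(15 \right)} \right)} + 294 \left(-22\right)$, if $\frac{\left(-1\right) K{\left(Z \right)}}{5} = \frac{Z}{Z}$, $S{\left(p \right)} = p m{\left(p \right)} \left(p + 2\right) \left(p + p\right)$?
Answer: $-6473$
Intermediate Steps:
$S{\left(p \right)} = - 2 p^{4} \left(2 + p\right)$ ($S{\left(p \right)} = p \left(- p^{2}\right) \left(p + 2\right) \left(p + p\right) = - p^{3} \left(2 + p\right) 2 p = - p^{3} \cdot 2 p \left(2 + p\right) = - 2 p^{4} \left(2 + p\right)$)
$K{\left(Z \right)} = -5$ ($K{\left(Z \right)} = - 5 \frac{Z}{Z} = \left(-5\right) 1 = -5$)
$K{\left(S{\left(15 \right)} \right)} + 294 \left(-22\right) = -5 + 294 \left(-22\right) = -5 - 6468 = -6473$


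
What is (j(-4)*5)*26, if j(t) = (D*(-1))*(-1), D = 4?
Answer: 520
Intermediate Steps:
j(t) = 4 (j(t) = (4*(-1))*(-1) = -4*(-1) = 4)
(j(-4)*5)*26 = (4*5)*26 = 20*26 = 520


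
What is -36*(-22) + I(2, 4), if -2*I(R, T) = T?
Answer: 790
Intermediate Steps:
I(R, T) = -T/2
-36*(-22) + I(2, 4) = -36*(-22) - ½*4 = 792 - 2 = 790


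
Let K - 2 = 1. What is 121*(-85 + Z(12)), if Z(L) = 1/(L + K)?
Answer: -154154/15 ≈ -10277.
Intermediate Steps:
K = 3 (K = 2 + 1 = 3)
Z(L) = 1/(3 + L) (Z(L) = 1/(L + 3) = 1/(3 + L))
121*(-85 + Z(12)) = 121*(-85 + 1/(3 + 12)) = 121*(-85 + 1/15) = 121*(-1274/15) = -154154/15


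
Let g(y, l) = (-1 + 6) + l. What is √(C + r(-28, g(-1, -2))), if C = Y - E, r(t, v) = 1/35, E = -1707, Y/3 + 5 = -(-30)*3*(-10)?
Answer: I*√1234765/35 ≈ 31.749*I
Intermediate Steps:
Y = -2715 (Y = -15 + 3*(-(-30)*3*(-10)) = -15 + 3*(-6*(-15)*(-10)) = -15 + 3*(90*(-10)) = -15 + 3*(-900) = -15 - 2700 = -2715)
g(y, l) = 5 + l
r(t, v) = 1/35
C = -1008 (C = -2715 - 1*(-1707) = -2715 + 1707 = -1008)
√(C + r(-28, g(-1, -2))) = √(-1008 + 1/35) = √(-35279/35) = I*√1234765/35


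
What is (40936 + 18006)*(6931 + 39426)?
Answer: 2732374294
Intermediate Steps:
(40936 + 18006)*(6931 + 39426) = 58942*46357 = 2732374294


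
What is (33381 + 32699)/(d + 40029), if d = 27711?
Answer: 3304/3387 ≈ 0.97549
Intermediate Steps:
(33381 + 32699)/(d + 40029) = (33381 + 32699)/(27711 + 40029) = 66080/67740 = 66080*(1/67740) = 3304/3387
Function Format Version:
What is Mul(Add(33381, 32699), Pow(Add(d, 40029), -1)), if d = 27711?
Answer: Rational(3304, 3387) ≈ 0.97549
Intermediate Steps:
Mul(Add(33381, 32699), Pow(Add(d, 40029), -1)) = Mul(Add(33381, 32699), Pow(Add(27711, 40029), -1)) = Mul(66080, Pow(67740, -1)) = Mul(66080, Rational(1, 67740)) = Rational(3304, 3387)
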